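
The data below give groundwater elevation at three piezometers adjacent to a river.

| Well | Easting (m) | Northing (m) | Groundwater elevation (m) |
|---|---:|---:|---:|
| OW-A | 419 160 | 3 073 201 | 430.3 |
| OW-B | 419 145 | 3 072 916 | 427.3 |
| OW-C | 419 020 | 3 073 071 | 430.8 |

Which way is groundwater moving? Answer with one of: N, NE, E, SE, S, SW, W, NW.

SE

With h = a·x + b·y + c and OW-A as origin, the differences give:
  (-15)·a + (-285)·b = -3.0
  (-140)·a + (-130)·b = +0.5
Eliminate b (×(-130) and ×(-285), subtract): -37950·a = 532.50 → a = ∂h/∂x = -0.01403
Back-substitute: b = ∂h/∂y = +0.01126.
Flow = −∇h = (+0.01403 east, -0.01126 north), which points southeast.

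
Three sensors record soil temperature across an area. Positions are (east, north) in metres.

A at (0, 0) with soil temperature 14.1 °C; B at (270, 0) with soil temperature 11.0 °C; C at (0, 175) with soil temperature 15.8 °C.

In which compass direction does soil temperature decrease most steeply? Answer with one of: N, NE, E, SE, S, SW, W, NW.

∂T/∂x = (11.0 − 14.1) / (270 − 0) = -0.01148
∂T/∂y = (15.8 − 14.1) / (175 − 0) = +0.009714
Steepest decrease is along −∇f = (+0.01148 E, -0.009714 N) → southeast.

SE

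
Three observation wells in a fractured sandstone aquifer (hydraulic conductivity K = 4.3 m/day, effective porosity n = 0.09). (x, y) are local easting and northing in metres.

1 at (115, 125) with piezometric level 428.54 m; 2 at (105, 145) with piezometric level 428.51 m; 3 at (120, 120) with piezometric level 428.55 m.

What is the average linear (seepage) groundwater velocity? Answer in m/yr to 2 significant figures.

25 m/yr

Taking 1 as reference: 2−1 = (-10, 20, -0.03); 3−1 = (5, -5, +0.01).
Solve a·Δx + b·Δy = Δh: det = (-10)·(-5) − 5·20 = -50.
∂h/∂x = [(-0.03)·(-5) − (+0.01)·20] / -50 = +0.0010000
∂h/∂y = [(-10)·(+0.01) − 5·(-0.03)] / -50 = -0.001000
|∇h| = √(0.0010000² + -0.001000²) = 0.001414
Seepage velocity v = K·i/n = 4.3 × 0.001414 / 0.09 = 0.06756 m/day = 24.68 m/yr.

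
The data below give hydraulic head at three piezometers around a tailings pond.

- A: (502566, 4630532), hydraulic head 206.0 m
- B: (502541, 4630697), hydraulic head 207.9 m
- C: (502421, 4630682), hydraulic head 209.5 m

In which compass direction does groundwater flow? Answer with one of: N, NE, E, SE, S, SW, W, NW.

Differences from A: to B (Δx, Δy, Δh) = (-25, 165, +1.9); to C = (-145, 150, +3.5).
Solve a·Δx + b·Δy = Δh: det = (-25)·150 − (-145)·165 = 20175.
∂h/∂x = [(+1.9)·150 − (+3.5)·165] / 20175 = -0.01450
∂h/∂y = [(-25)·(+3.5) − (-145)·(+1.9)] / 20175 = +0.009318
Flow = −∇h = (+0.01450 east, -0.009318 north), which points southeast.

SE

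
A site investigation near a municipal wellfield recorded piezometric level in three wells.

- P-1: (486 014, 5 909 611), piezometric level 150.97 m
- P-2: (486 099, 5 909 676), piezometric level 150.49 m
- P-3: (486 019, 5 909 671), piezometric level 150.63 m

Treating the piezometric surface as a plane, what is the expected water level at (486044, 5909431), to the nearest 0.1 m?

Taking P-1 as reference: P-2−P-1 = (85, 65, -0.48); P-3−P-1 = (5, 60, -0.34).
Determinant of the coordinate differences = 85·60 − 5·65 = 4775.
∂h/∂x = [(-0.48)·60 − (-0.34)·65] / 4775 = -0.001403
∂h/∂y = [85·(-0.34) − 5·(-0.48)] / 4775 = -0.005550
h(486044, 5909431) = 150.97 + (-0.001403)·(30) + (-0.005550)·(-180) = 150.97 -0.042 +0.999 = 151.927 m.

151.9 m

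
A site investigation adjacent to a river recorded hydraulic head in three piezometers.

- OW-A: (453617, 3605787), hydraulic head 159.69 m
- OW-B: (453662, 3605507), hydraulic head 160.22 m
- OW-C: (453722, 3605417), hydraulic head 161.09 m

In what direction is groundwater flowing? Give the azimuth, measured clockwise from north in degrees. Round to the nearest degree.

Differences from OW-A: to OW-B (Δx, Δy, Δh) = (45, -280, +0.53); to OW-C = (105, -370, +1.40).
Solve a·Δx + b·Δy = Δh: det = 45·(-370) − 105·(-280) = 12750.
∂h/∂x = [(+0.53)·(-370) − (+1.40)·(-280)] / 12750 = +0.01536
∂h/∂y = [45·(+1.40) − 105·(+0.53)] / 12750 = +0.0005765
Flow direction (−∇h) has components (-0.01536 E, -0.0005765 N).
Azimuth = atan2(E, N) = atan2(-0.01536, -0.0005765) = 267.9° ≈ 268°.

268°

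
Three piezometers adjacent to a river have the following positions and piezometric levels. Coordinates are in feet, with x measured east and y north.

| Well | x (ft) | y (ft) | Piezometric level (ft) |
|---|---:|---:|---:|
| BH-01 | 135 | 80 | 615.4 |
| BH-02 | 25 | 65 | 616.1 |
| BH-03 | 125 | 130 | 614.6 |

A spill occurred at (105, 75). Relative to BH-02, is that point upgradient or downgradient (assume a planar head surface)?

downgradient

Differences from BH-01: to BH-02 (Δx, Δy, Δh) = (-110, -15, +0.7); to BH-03 = (-10, 50, -0.8).
Determinant of the coordinate differences = (-110)·50 − (-10)·(-15) = -5650.
∂h/∂x = [(+0.7)·50 − (-0.8)·(-15)] / -5650 = -0.004071
∂h/∂y = [(-110)·(-0.8) − (-10)·(+0.7)] / -5650 = -0.01681
Head at (105, 75) = 615.4 + (-0.004071)·(-30) + (-0.01681)·(-5) = 615.61 ft.
That is lower than the 616.1 ft at BH-02, so the point is downgradient.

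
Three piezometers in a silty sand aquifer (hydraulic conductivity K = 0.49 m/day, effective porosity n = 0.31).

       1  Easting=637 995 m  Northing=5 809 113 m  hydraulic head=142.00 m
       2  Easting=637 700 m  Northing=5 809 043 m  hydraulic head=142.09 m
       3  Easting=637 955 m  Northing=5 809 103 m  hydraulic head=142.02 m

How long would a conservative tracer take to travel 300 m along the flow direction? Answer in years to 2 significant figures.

33 years

With h = a·x + b·y + c and 1 as origin, the differences give:
  (-295)·a + (-70)·b = +0.09
  (-40)·a + (-10)·b = +0.02
Eliminate b (×(-10) and ×(-70), subtract): 150·a = 0.500 → a = ∂h/∂x = +0.003333
Back-substitute: b = ∂h/∂y = -0.01533.
|∇h| = √(0.003333² + -0.01533²) = 0.01569
Seepage velocity v = K·i/n = 0.49 × 0.01569 / 0.31 = 0.0248 m/day.
t = 300 / 0.0248 = 1.21e+04 days = 33.1 years.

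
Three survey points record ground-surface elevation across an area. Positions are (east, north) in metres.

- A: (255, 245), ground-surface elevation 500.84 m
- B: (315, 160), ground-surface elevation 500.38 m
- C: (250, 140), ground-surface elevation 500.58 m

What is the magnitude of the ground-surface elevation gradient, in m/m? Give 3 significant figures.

0.00472 m/m

With z = a·x + b·y + c and A as origin, the differences give:
  60·a + (-85)·b = -0.46
  (-5)·a + (-105)·b = -0.26
Eliminate b (×(-105) and ×(-85), subtract): -6725·a = 26.200 → a = ∂z/∂x = -0.003896
Back-substitute: b = ∂z/∂y = +0.002662.
|∇f| = √(-0.003896² + 0.002662²) = 0.004719 m/m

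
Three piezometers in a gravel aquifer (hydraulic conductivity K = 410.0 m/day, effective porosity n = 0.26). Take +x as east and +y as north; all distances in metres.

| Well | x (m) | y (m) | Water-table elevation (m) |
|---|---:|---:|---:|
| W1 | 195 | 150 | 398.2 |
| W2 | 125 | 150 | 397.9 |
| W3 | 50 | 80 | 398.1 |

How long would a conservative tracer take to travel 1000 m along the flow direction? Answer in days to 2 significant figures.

74 days

Differences from W1: to W2 (Δx, Δy, Δh) = (-70, 0, -0.3); to W3 = (-145, -70, -0.1).
Determinant of the coordinate differences = (-70)·(-70) − (-145)·0 = 4900.
∂h/∂x = [(-0.3)·(-70) − (-0.1)·0] / 4900 = +0.004286
∂h/∂y = [(-70)·(-0.1) − (-145)·(-0.3)] / 4900 = -0.007449
|∇h| = √(0.004286² + -0.007449²) = 0.008594
Seepage velocity v = K·i/n = 410.0 × 0.008594 / 0.26 = 13.55 m/day.
t = 1000 / 13.55 = 73.8 days.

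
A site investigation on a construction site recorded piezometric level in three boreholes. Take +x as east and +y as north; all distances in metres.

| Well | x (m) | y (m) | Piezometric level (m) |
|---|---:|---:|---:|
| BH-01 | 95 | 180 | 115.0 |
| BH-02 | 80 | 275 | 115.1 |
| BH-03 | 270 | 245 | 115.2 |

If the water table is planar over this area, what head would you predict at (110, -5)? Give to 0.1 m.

Taking BH-01 as reference: BH-02−BH-01 = (-15, 95, +0.1); BH-03−BH-01 = (175, 65, +0.2).
Solve a·Δx + b·Δy = Δh: det = (-15)·65 − 175·95 = -17600.
∂h/∂x = [(+0.1)·65 − (+0.2)·95] / -17600 = +0.0007102
∂h/∂y = [(-15)·(+0.2) − 175·(+0.1)] / -17600 = +0.001165
h(110, -5) = 115.0 + (+0.0007102)·(15) + (+0.001165)·(-185) = 115.0 +0.011 -0.215 = 114.795 m.

114.8 m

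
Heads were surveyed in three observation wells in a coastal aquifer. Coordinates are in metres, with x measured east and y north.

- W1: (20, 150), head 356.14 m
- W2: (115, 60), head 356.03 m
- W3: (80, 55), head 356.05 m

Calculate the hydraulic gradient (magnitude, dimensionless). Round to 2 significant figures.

0.00084

With h = a·x + b·y + c and W1 as origin, the differences give:
  95·a + (-90)·b = -0.11
  60·a + (-95)·b = -0.09
Eliminate b (×(-95) and ×(-90), subtract): -3625·a = 2.350 → a = ∂h/∂x = -0.0006483
Back-substitute: b = ∂h/∂y = +0.0005379.
|∇h| = √(-0.0006483² + 0.0005379²) = 0.0008424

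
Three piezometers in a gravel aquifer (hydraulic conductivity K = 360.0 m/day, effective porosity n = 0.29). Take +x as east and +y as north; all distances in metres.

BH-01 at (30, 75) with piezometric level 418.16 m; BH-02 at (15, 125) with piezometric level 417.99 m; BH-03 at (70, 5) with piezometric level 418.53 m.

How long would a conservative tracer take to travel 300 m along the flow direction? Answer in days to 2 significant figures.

Taking BH-01 as reference: BH-02−BH-01 = (-15, 50, -0.17); BH-03−BH-01 = (40, -70, +0.37).
Solve a·Δx + b·Δy = Δh: det = (-15)·(-70) − 40·50 = -950.
∂h/∂x = [(-0.17)·(-70) − (+0.37)·50] / -950 = +0.006947
∂h/∂y = [(-15)·(+0.37) − 40·(-0.17)] / -950 = -0.001316
|∇h| = √(0.006947² + -0.001316²) = 0.007071
Seepage velocity v = K·i/n = 360.0 × 0.007071 / 0.29 = 8.778 m/day.
t = 300 / 8.778 = 34.18 days.

34 days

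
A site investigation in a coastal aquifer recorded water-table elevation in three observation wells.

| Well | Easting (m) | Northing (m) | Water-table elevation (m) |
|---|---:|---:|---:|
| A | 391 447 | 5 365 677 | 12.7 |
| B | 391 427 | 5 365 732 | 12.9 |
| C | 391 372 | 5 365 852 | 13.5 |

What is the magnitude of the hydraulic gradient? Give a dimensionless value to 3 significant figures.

0.0145

Taking A as reference: B−A = (-20, 55, +0.2); C−A = (-75, 175, +0.8).
Determinant of the coordinate differences = (-20)·175 − (-75)·55 = 625.
∂h/∂x = [(+0.2)·175 − (+0.8)·55] / 625 = -0.01440
∂h/∂y = [(-20)·(+0.8) − (-75)·(+0.2)] / 625 = -0.001600
|∇h| = √(-0.01440² + -0.001600²) = 0.01449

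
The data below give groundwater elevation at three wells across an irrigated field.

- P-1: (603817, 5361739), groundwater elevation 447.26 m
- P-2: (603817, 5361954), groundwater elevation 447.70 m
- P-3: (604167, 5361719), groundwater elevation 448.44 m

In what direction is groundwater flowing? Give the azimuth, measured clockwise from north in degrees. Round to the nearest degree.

Taking P-1 as reference: P-2−P-1 = (0, 215, +0.44); P-3−P-1 = (350, -20, +1.18).
Determinant of the coordinate differences = 0·(-20) − 350·215 = -75250.
∂h/∂x = [(+0.44)·(-20) − (+1.18)·215] / -75250 = +0.003488
∂h/∂y = [0·(+1.18) − 350·(+0.44)] / -75250 = +0.002047
Flow direction (−∇h) has components (-0.003488 E, -0.002047 N).
Azimuth = atan2(E, N) = atan2(-0.003488, -0.002047) = 239.6° ≈ 240°.

240°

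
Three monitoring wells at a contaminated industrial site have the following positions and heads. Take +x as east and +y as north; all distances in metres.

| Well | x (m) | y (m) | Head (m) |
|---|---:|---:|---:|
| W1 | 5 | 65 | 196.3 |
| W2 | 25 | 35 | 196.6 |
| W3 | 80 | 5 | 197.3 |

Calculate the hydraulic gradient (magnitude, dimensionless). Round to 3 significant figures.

0.0117

Three-point gradient (reference W1): Δ to W2 = (20, -30, +0.3), Δ to W3 = (75, -60, +1.0).
∂h/∂x = +0.01143, ∂h/∂y = -0.002381 (det = 1050).
|∇h| = √(0.01143² + -0.002381²) = 0.01168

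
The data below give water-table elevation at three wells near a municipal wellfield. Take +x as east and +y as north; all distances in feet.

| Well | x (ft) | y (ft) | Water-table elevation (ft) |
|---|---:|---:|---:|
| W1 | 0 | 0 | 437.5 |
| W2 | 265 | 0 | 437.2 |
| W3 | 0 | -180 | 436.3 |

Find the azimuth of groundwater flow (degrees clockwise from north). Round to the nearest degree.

∂h/∂x = (437.2 − 437.5) / (265 − 0) = -0.001132
∂h/∂y = (436.3 − 437.5) / (-180 − 0) = +0.006667
Flow direction (−∇h) has components (+0.001132 E, -0.006667 N).
Azimuth = atan2(E, N) = atan2(+0.001132, -0.006667) = 170.4° ≈ 170°.

170°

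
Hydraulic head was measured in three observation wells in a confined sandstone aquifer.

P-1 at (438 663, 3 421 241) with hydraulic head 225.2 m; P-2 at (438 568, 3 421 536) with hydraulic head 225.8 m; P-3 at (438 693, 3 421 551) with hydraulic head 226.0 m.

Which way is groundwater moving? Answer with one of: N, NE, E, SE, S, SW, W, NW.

Differences from P-1: to P-2 (Δx, Δy, Δh) = (-95, 295, +0.6); to P-3 = (30, 310, +0.8).
Solve a·Δx + b·Δy = Δh: det = (-95)·310 − 30·295 = -38300.
∂h/∂x = [(+0.6)·310 − (+0.8)·295] / -38300 = +0.001305
∂h/∂y = [(-95)·(+0.8) − 30·(+0.6)] / -38300 = +0.002454
Flow = −∇h = (-0.001305 east, -0.002454 north), which points southwest.

SW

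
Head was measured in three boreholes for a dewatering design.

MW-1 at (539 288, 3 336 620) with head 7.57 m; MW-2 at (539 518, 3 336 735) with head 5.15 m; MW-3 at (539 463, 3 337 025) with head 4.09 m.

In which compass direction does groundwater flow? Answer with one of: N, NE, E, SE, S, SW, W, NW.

NE

With h = a·x + b·y + c and MW-1 as origin, the differences give:
  230·a + 115·b = -2.42
  175·a + 405·b = -3.48
Eliminate b (×405 and ×115, subtract): 73025·a = -579.900 → a = ∂h/∂x = -0.007941
Back-substitute: b = ∂h/∂y = -0.005161.
Flow = −∇h = (+0.007941 east, +0.005161 north), which points northeast.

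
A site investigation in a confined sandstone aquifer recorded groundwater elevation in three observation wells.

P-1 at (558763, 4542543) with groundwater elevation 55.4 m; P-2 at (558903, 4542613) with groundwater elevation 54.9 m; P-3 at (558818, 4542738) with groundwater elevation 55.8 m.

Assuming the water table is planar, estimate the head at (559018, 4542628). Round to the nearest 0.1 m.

Taking P-1 as reference: P-2−P-1 = (140, 70, -0.5); P-3−P-1 = (55, 195, +0.4).
Determinant of the coordinate differences = 140·195 − 55·70 = 23450.
∂h/∂x = [(-0.5)·195 − (+0.4)·70] / 23450 = -0.005352
∂h/∂y = [140·(+0.4) − 55·(-0.5)] / 23450 = +0.003561
h(559018, 4542628) = 55.4 + (-0.005352)·(255) + (+0.003561)·(85) = 55.4 -1.365 +0.303 = 54.338 m.

54.3 m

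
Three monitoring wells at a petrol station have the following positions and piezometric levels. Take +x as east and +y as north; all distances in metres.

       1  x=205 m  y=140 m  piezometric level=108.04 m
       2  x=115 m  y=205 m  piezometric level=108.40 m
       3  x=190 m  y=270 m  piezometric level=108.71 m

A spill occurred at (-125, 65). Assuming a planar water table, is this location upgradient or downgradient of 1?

downgradient

Taking 1 as reference: 2−1 = (-90, 65, +0.36); 3−1 = (-15, 130, +0.67).
Determinant of the coordinate differences = (-90)·130 − (-15)·65 = -10725.
∂h/∂x = [(+0.36)·130 − (+0.67)·65] / -10725 = -0.0003030
∂h/∂y = [(-90)·(+0.67) − (-15)·(+0.36)] / -10725 = +0.005119
Head at (-125, 65) = 108.04 + (-0.0003030)·(-330) + (+0.005119)·(-75) = 107.76 m.
That is lower than the 108.04 m at 1, so the point is downgradient.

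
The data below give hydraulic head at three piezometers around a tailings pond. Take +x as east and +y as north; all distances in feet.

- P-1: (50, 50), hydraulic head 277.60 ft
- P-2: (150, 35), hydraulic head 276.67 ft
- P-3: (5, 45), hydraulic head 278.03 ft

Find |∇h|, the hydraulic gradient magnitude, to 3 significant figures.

0.00950

Differences from P-1: to P-2 (Δx, Δy, Δh) = (100, -15, -0.93); to P-3 = (-45, -5, +0.43).
Determinant of the coordinate differences = 100·(-5) − (-45)·(-15) = -1175.
∂h/∂x = [(-0.93)·(-5) − (+0.43)·(-15)] / -1175 = -0.009447
∂h/∂y = [100·(+0.43) − (-45)·(-0.93)] / -1175 = -0.0009787
|∇h| = √(-0.009447² + -0.0009787²) = 0.009498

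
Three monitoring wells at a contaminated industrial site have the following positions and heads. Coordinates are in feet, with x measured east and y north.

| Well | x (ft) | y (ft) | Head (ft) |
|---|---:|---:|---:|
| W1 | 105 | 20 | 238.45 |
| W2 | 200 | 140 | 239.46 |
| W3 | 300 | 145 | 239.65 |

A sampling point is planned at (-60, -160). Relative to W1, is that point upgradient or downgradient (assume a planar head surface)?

Three-point gradient (reference W1): Δ to W2 = (95, 120, +1.01), Δ to W3 = (195, 125, +1.20).
∂h/∂x = +0.001540, ∂h/∂y = +0.007197 (det = -11525).
Head at (-60, -160) = 238.45 + (+0.001540)·(-165) + (+0.007197)·(-180) = 236.90 ft.
That is lower than the 238.45 ft at W1, so the point is downgradient.

downgradient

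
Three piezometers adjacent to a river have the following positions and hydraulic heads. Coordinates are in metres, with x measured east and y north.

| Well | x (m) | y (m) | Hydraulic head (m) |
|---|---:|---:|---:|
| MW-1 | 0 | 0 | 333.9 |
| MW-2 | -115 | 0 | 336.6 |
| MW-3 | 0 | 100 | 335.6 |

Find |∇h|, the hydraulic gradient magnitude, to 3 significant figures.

0.0290

∂h/∂x = (336.6 − 333.9) / (-115 − 0) = -0.02348
∂h/∂y = (335.6 − 333.9) / (100 − 0) = +0.01700
|∇h| = √(-0.02348² + 0.01700²) = 0.02899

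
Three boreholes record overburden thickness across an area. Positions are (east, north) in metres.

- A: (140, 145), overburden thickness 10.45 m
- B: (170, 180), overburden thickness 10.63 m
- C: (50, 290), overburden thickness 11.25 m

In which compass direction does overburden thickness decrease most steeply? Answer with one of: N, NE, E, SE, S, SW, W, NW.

Differences from A: to B (Δx, Δy, Δh) = (30, 35, +0.18); to C = (-90, 145, +0.80).
Solve a·Δx + b·Δy = Δd: det = 30·145 − (-90)·35 = 7500.
∂d/∂x = [(+0.18)·145 − (+0.80)·35] / 7500 = -0.0002533
∂d/∂y = [30·(+0.80) − (-90)·(+0.18)] / 7500 = +0.005360
Steepest decrease is along −∇f = (+0.0002533 E, -0.005360 N) → south.

S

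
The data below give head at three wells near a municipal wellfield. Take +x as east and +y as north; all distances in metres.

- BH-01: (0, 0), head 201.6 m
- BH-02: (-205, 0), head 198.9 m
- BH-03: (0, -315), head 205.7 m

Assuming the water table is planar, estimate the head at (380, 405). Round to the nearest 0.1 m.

201.3 m

∂h/∂x = (198.9 − 201.6) / (-205 − 0) = +0.01317
∂h/∂y = (205.7 − 201.6) / (-315 − 0) = -0.01302
h(380, 405) = 201.6 + (+0.01317)·(380) + (-0.01302)·(405) = 201.6 +5.005 -5.271 = 201.333 m.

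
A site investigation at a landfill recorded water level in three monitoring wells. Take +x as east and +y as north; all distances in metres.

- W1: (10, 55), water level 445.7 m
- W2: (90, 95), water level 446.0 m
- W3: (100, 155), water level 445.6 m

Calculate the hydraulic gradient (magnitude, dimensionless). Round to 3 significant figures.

0.0111

Differences from W1: to W2 (Δx, Δy, Δh) = (80, 40, +0.3); to W3 = (90, 100, -0.1).
Determinant of the coordinate differences = 80·100 − 90·40 = 4400.
∂h/∂x = [(+0.3)·100 − (-0.1)·40] / 4400 = +0.007727
∂h/∂y = [80·(-0.1) − 90·(+0.3)] / 4400 = -0.007955
|∇h| = √(0.007727² + -0.007955²) = 0.01109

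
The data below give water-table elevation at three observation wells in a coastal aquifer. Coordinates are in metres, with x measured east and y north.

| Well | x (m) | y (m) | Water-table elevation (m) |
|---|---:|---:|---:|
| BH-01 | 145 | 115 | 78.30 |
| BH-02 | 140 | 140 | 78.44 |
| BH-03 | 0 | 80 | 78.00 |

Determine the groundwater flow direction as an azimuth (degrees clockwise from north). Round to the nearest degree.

Three-point gradient (reference BH-01): Δ to BH-02 = (-5, 25, +0.14), Δ to BH-03 = (-145, -35, -0.30).
∂h/∂x = +0.0006842, ∂h/∂y = +0.005737 (det = 3800).
Flow direction (−∇h) has components (-0.0006842 E, -0.005737 N).
Azimuth = atan2(E, N) = atan2(-0.0006842, -0.005737) = 186.8° ≈ 187°.

187°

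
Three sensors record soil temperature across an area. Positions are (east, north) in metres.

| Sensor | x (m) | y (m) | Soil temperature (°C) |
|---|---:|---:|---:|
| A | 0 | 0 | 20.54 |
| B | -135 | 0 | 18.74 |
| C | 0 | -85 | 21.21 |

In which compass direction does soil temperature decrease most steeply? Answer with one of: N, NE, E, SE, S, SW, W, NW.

∂T/∂x = (18.74 − 20.54) / (-135 − 0) = +0.01333
∂T/∂y = (21.21 − 20.54) / (-85 − 0) = -0.007882
Steepest decrease is along −∇f = (-0.01333 E, +0.007882 N) → northwest.

NW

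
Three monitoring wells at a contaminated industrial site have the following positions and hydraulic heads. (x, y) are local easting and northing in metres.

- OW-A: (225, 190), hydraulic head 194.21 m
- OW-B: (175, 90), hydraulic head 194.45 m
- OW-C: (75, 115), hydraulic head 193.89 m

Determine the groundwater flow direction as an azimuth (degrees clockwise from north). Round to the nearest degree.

Differences from OW-A: to OW-B (Δx, Δy, Δh) = (-50, -100, +0.24); to OW-C = (-150, -75, -0.32).
Determinant of the coordinate differences = (-50)·(-75) − (-150)·(-100) = -11250.
∂h/∂x = [(+0.24)·(-75) − (-0.32)·(-100)] / -11250 = +0.004444
∂h/∂y = [(-50)·(-0.32) − (-150)·(+0.24)] / -11250 = -0.004622
Flow direction (−∇h) has components (-0.004444 E, +0.004622 N).
Azimuth = atan2(E, N) = atan2(-0.004444, +0.004622) = 316.1° ≈ 316°.

316°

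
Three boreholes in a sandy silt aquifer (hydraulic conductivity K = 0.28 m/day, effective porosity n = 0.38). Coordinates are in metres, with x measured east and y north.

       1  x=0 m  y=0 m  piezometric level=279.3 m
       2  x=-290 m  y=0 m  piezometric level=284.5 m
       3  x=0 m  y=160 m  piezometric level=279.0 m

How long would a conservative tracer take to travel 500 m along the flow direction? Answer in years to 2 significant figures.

100 years

∂h/∂x = (284.5 − 279.3) / (-290 − 0) = -0.01793
∂h/∂y = (279.0 − 279.3) / (160 − 0) = -0.001875
|∇h| = √(-0.01793² + -0.001875²) = 0.01803
Seepage velocity v = K·i/n = 0.28 × 0.01803 / 0.38 = 0.01329 m/day.
t = 500 / 0.01329 = 3.762e+04 days = 103 years.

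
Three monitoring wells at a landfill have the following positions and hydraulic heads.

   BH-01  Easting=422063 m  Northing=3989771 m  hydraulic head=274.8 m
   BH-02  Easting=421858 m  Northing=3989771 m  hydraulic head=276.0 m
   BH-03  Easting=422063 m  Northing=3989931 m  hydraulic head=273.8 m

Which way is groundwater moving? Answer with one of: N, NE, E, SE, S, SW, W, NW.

∂h/∂x = (276.0 − 274.8) / (421858 − 422063) = -0.005854
∂h/∂y = (273.8 − 274.8) / (3989931 − 3989771) = -0.006250
Flow = −∇h = (+0.005854 east, +0.006250 north), which points northeast.

NE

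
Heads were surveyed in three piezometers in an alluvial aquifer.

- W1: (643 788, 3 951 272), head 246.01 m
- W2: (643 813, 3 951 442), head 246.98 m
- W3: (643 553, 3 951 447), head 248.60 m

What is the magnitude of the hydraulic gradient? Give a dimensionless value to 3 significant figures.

0.00899

Three-point gradient (reference W1): Δ to W2 = (25, 170, +0.97), Δ to W3 = (-235, 175, +2.59).
∂h/∂x = -0.006104, ∂h/∂y = +0.006603 (det = 44325).
|∇h| = √(-0.006104² + 0.006603²) = 0.008992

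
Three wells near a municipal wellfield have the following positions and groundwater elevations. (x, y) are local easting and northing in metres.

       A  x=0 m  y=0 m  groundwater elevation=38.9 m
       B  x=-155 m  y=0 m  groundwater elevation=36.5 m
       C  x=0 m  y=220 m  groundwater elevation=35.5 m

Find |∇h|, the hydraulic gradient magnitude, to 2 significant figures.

0.022

∂h/∂x = (36.5 − 38.9) / (-155 − 0) = +0.01548
∂h/∂y = (35.5 − 38.9) / (220 − 0) = -0.01545
|∇h| = √(0.01548² + -0.01545²) = 0.02187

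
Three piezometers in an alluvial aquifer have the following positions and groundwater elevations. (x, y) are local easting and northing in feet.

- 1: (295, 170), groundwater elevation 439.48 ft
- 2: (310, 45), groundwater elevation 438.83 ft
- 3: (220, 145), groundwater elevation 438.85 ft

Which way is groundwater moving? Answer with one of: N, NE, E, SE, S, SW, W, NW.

SW

With h = a·x + b·y + c and 1 as origin, the differences give:
  15·a + (-125)·b = -0.65
  (-75)·a + (-25)·b = -0.63
Eliminate b (×(-25) and ×(-125), subtract): -9750·a = -62.500 → a = ∂h/∂x = +0.006410
Back-substitute: b = ∂h/∂y = +0.005969.
Flow = −∇h = (-0.006410 east, -0.005969 north), which points southwest.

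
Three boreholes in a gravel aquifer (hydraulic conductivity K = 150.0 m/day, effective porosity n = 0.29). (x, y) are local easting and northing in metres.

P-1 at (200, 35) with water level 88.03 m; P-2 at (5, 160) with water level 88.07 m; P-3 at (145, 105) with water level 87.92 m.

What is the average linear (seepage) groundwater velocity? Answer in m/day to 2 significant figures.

Taking P-1 as reference: P-2−P-1 = (-195, 125, +0.04); P-3−P-1 = (-55, 70, -0.11).
Solve a·Δx + b·Δy = Δh: det = (-195)·70 − (-55)·125 = -6775.
∂h/∂x = [(+0.04)·70 − (-0.11)·125] / -6775 = -0.002443
∂h/∂y = [(-195)·(-0.11) − (-55)·(+0.04)] / -6775 = -0.003491
|∇h| = √(-0.002443² + -0.003491²) = 0.004261
Seepage velocity v = K·i/n = 150.0 × 0.004261 / 0.29 = 2.204 m/day.

2.2 m/day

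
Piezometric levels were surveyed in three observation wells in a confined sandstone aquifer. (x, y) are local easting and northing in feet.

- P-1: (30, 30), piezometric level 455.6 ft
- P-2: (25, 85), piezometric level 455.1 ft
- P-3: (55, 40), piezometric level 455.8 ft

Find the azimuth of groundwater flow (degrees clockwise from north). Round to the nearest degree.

306°

With h = a·x + b·y + c and P-1 as origin, the differences give:
  (-5)·a + 55·b = -0.5
  25·a + 10·b = +0.2
Eliminate b (×10 and ×55, subtract): -1425·a = -16.00 → a = ∂h/∂x = +0.01123
Back-substitute: b = ∂h/∂y = -0.008070.
Flow direction (−∇h) has components (-0.01123 E, +0.008070 N).
Azimuth = atan2(E, N) = atan2(-0.01123, +0.008070) = 305.7° ≈ 306°.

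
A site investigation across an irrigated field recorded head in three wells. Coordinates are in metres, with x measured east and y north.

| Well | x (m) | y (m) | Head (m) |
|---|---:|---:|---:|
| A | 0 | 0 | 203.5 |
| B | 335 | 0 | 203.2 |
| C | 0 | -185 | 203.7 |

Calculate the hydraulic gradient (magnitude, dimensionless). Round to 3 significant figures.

0.00140

∂h/∂x = (203.2 − 203.5) / (335 − 0) = -0.0008955
∂h/∂y = (203.7 − 203.5) / (-185 − 0) = -0.001081
|∇h| = √(-0.0008955² + -0.001081²) = 0.001404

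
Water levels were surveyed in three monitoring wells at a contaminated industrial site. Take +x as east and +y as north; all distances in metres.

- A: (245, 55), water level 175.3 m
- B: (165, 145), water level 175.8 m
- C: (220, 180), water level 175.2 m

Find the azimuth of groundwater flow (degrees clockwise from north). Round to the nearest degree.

Differences from A: to B (Δx, Δy, Δh) = (-80, 90, +0.5); to C = (-25, 125, -0.1).
Determinant of the coordinate differences = (-80)·125 − (-25)·90 = -7750.
∂h/∂x = [(+0.5)·125 − (-0.1)·90] / -7750 = -0.009226
∂h/∂y = [(-80)·(-0.1) − (-25)·(+0.5)] / -7750 = -0.002645
Flow direction (−∇h) has components (+0.009226 E, +0.002645 N).
Azimuth = atan2(E, N) = atan2(+0.009226, +0.002645) = 74.0° ≈ 074°.

074°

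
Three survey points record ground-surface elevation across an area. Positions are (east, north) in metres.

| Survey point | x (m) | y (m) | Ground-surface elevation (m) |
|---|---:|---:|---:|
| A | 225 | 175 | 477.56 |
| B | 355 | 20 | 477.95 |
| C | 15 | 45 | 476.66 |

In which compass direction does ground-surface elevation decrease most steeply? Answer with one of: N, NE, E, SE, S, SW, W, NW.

W

Taking A as reference: B−A = (130, -155, +0.39); C−A = (-210, -130, -0.90).
Determinant of the coordinate differences = 130·(-130) − (-210)·(-155) = -49450.
∂z/∂x = [(+0.39)·(-130) − (-0.90)·(-155)] / -49450 = +0.003846
∂z/∂y = [130·(-0.90) − (-210)·(+0.39)] / -49450 = +0.0007098
Steepest decrease is along −∇f = (-0.003846 E, -0.0007098 N) → west.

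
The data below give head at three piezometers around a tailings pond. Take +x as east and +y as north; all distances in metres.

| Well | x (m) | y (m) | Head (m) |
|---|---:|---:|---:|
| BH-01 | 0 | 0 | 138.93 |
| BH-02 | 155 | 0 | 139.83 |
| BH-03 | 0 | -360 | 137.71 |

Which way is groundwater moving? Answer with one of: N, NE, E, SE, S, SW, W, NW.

∂h/∂x = (139.83 − 138.93) / (155 − 0) = +0.005806
∂h/∂y = (137.71 − 138.93) / (-360 − 0) = +0.003389
Flow = −∇h = (-0.005806 east, -0.003389 north), which points southwest.

SW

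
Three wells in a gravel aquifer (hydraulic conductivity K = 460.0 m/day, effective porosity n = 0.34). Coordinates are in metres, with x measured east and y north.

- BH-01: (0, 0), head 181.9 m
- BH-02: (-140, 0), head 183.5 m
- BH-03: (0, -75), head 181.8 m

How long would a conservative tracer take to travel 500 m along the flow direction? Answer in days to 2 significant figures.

∂h/∂x = (183.5 − 181.9) / (-140 − 0) = -0.01143
∂h/∂y = (181.8 − 181.9) / (-75 − 0) = +0.001333
|∇h| = √(-0.01143² + 0.001333²) = 0.01151
Seepage velocity v = K·i/n = 460.0 × 0.01151 / 0.34 = 15.57 m/day.
t = 500 / 15.57 = 32.11 days.

32 days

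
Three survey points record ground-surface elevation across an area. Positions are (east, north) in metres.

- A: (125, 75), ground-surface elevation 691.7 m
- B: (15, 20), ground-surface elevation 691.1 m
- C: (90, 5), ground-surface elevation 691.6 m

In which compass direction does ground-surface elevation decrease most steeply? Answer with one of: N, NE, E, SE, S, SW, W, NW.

W

Taking A as reference: B−A = (-110, -55, -0.6); C−A = (-35, -70, -0.1).
Solve a·Δx + b·Δy = Δz: det = (-110)·(-70) − (-35)·(-55) = 5775.
∂z/∂x = [(-0.6)·(-70) − (-0.1)·(-55)] / 5775 = +0.006320
∂z/∂y = [(-110)·(-0.1) − (-35)·(-0.6)] / 5775 = -0.001732
Steepest decrease is along −∇f = (-0.006320 E, +0.001732 N) → west.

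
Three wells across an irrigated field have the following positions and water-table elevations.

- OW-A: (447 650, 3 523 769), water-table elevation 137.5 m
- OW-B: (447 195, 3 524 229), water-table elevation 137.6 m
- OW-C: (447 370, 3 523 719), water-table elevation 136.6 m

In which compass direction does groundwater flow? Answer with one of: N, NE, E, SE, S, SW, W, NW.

Taking OW-A as reference: OW-B−OW-A = (-455, 460, +0.1); OW-C−OW-A = (-280, -50, -0.9).
Solve a·Δx + b·Δy = Δh: det = (-455)·(-50) − (-280)·460 = 151550.
∂h/∂x = [(+0.1)·(-50) − (-0.9)·460] / 151550 = +0.002699
∂h/∂y = [(-455)·(-0.9) − (-280)·(+0.1)] / 151550 = +0.002887
Flow = −∇h = (-0.002699 east, -0.002887 north), which points southwest.

SW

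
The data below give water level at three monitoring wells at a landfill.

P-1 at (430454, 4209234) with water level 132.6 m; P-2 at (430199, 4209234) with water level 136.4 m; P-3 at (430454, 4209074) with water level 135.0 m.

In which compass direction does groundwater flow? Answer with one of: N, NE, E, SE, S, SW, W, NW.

∂h/∂x = (136.4 − 132.6) / (430199 − 430454) = -0.01490
∂h/∂y = (135.0 − 132.6) / (4209074 − 4209234) = -0.01500
Flow = −∇h = (+0.01490 east, +0.01500 north), which points northeast.

NE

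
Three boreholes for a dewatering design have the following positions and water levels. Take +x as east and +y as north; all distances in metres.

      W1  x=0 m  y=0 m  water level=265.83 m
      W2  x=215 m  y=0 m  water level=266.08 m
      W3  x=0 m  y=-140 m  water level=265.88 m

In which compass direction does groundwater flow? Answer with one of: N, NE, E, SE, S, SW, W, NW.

∂h/∂x = (266.08 − 265.83) / (215 − 0) = +0.001163
∂h/∂y = (265.88 − 265.83) / (-140 − 0) = -0.0003571
Flow = −∇h = (-0.001163 east, +0.0003571 north), which points west.

W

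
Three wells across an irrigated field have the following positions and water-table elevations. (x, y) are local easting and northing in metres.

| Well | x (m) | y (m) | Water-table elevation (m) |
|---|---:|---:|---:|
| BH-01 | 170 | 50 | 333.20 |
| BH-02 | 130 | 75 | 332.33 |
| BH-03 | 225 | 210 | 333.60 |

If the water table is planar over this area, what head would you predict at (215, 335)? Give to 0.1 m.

Taking BH-01 as reference: BH-02−BH-01 = (-40, 25, -0.87); BH-03−BH-01 = (55, 160, +0.40).
Solve a·Δx + b·Δy = Δh: det = (-40)·160 − 55·25 = -7775.
∂h/∂x = [(-0.87)·160 − (+0.40)·25] / -7775 = +0.01919
∂h/∂y = [(-40)·(+0.40) − 55·(-0.87)] / -7775 = -0.004096
h(215, 335) = 333.20 + (+0.01919)·(45) + (-0.004096)·(285) = 333.20 +0.864 -1.167 = 332.896 m.

332.9 m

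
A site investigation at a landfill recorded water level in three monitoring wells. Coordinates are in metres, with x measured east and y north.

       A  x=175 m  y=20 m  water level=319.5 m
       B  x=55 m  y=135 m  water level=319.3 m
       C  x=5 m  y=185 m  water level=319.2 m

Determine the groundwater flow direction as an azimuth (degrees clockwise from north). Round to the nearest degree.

Taking A as reference: B−A = (-120, 115, -0.2); C−A = (-170, 165, -0.3).
Solve a·Δx + b·Δy = Δh: det = (-120)·165 − (-170)·115 = -250.
∂h/∂x = [(-0.2)·165 − (-0.3)·115] / -250 = -0.006000
∂h/∂y = [(-120)·(-0.3) − (-170)·(-0.2)] / -250 = -0.008000
Flow direction (−∇h) has components (+0.006000 E, +0.008000 N).
Azimuth = atan2(E, N) = atan2(+0.006000, +0.008000) = 36.9° ≈ 037°.

037°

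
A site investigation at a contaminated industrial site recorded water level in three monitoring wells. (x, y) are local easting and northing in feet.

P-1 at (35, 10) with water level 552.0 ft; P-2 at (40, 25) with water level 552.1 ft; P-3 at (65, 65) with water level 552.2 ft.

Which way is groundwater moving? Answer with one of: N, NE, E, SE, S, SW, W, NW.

SE

With h = a·x + b·y + c and P-1 as origin, the differences give:
  5·a + 15·b = +0.1
  30·a + 55·b = +0.2
Eliminate b (×55 and ×15, subtract): -175·a = 2.50 → a = ∂h/∂x = -0.01429
Back-substitute: b = ∂h/∂y = +0.01143.
Flow = −∇h = (+0.01429 east, -0.01143 north), which points southeast.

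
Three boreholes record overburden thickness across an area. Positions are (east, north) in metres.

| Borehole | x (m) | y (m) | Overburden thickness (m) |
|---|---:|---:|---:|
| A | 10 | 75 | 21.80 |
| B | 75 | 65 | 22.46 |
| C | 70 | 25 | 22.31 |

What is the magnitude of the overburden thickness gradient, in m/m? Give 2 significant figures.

Taking A as reference: B−A = (65, -10, +0.66); C−A = (60, -50, +0.51).
Determinant of the coordinate differences = 65·(-50) − 60·(-10) = -2650.
∂d/∂x = [(+0.66)·(-50) − (+0.51)·(-10)] / -2650 = +0.01053
∂d/∂y = [65·(+0.51) − 60·(+0.66)] / -2650 = +0.002434
|∇f| = √(0.01053² + 0.002434²) = 0.01081 m/m

0.011 m/m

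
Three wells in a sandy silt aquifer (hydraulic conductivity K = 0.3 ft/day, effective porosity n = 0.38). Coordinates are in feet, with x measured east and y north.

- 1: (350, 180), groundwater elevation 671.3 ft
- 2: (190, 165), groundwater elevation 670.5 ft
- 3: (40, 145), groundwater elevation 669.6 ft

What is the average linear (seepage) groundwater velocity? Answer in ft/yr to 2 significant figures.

7.3 ft/yr

Differences from 1: to 2 (Δx, Δy, Δh) = (-160, -15, -0.8); to 3 = (-310, -35, -1.7).
Determinant of the coordinate differences = (-160)·(-35) − (-310)·(-15) = 950.
∂h/∂x = [(-0.8)·(-35) − (-1.7)·(-15)] / 950 = +0.002632
∂h/∂y = [(-160)·(-1.7) − (-310)·(-0.8)] / 950 = +0.02526
|∇h| = √(0.002632² + 0.02526²) = 0.0254
Seepage velocity v = K·i/n = 0.3 × 0.0254 / 0.38 = 0.02005 ft/day = 7.323 ft/yr.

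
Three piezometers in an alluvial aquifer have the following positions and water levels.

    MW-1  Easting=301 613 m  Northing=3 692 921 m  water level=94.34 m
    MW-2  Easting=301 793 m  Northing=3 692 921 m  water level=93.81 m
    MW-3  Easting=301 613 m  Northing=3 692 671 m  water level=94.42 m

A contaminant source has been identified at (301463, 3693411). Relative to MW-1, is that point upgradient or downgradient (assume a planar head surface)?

upgradient

∂h/∂x = (93.81 − 94.34) / (301793 − 301613) = -0.002944
∂h/∂y = (94.42 − 94.34) / (3692671 − 3692921) = -0.0003200
Head at (301463, 3693411) = 94.34 + (-0.002944)·(-150) + (-0.0003200)·(490) = 94.62 m.
That is higher than the 94.34 m at MW-1, so the point is upgradient.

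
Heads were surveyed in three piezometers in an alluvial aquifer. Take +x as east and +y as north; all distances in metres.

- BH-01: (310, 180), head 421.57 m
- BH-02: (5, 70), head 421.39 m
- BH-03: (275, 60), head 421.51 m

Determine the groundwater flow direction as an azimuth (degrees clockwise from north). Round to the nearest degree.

231°

Differences from BH-01: to BH-02 (Δx, Δy, Δh) = (-305, -110, -0.18); to BH-03 = (-35, -120, -0.06).
Solve a·Δx + b·Δy = Δh: det = (-305)·(-120) − (-35)·(-110) = 32750.
∂h/∂x = [(-0.18)·(-120) − (-0.06)·(-110)] / 32750 = +0.0004580
∂h/∂y = [(-305)·(-0.06) − (-35)·(-0.18)] / 32750 = +0.0003664
Flow direction (−∇h) has components (-0.0004580 E, -0.0003664 N).
Azimuth = atan2(E, N) = atan2(-0.0004580, -0.0003664) = 231.3° ≈ 231°.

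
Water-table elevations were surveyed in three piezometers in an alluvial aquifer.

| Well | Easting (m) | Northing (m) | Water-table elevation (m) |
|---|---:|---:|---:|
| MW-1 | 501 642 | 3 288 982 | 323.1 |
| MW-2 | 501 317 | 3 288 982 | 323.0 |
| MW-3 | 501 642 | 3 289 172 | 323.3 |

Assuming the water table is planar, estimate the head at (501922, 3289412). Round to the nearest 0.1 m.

323.6 m

∂h/∂x = (323.0 − 323.1) / (501317 − 501642) = +0.0003077
∂h/∂y = (323.3 − 323.1) / (3289172 − 3288982) = +0.001053
h(501922, 3289412) = 323.1 + (+0.0003077)·(280) + (+0.001053)·(430) = 323.1 +0.086 +0.453 = 323.639 m.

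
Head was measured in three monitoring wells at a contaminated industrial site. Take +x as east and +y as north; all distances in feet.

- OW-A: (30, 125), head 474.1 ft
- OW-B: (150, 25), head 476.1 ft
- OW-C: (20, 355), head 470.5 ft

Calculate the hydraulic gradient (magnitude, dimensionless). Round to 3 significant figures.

Three-point gradient (reference OW-A): Δ to OW-B = (120, -100, +2.0), Δ to OW-C = (-10, 230, -3.6).
∂h/∂x = +0.003759, ∂h/∂y = -0.01549 (det = 26600).
|∇h| = √(0.003759² + -0.01549²) = 0.01594

0.0159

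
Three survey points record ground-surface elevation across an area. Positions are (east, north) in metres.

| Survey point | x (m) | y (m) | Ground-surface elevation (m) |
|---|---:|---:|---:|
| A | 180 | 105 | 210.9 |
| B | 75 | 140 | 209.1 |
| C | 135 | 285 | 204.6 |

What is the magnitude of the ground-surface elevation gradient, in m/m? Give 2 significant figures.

Differences from A: to B (Δx, Δy, Δh) = (-105, 35, -1.8); to C = (-45, 180, -6.3).
Determinant of the coordinate differences = (-105)·180 − (-45)·35 = -17325.
∂z/∂x = [(-1.8)·180 − (-6.3)·35] / -17325 = +0.005974
∂z/∂y = [(-105)·(-6.3) − (-45)·(-1.8)] / -17325 = -0.03351
|∇f| = √(0.005974² + -0.03351²) = 0.03404 m/m

0.034 m/m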